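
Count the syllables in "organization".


Word: "organization"
Syllable breakdown: or / gan / i / za / tion
Counting: 5 parts
= 5 syllables


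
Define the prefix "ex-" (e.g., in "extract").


Prefix: ex-
As in: extract -> ex- + tract
Meaning = out / former


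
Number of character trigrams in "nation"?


Word: "nation" (length 6)
Number of 3-grams = length - 3 + 1 = 6 - 3 + 1
= 4


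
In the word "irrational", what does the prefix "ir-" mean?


Prefix: ir-
Example: irrational = ir- + rational
Meaning = not


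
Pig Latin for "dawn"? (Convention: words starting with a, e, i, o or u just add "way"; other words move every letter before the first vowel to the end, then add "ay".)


Word: "dawn"
Starts with consonant(s) → move to end, add 'ay'
Consonant cluster: "d"
Pig Latin = "awnday"


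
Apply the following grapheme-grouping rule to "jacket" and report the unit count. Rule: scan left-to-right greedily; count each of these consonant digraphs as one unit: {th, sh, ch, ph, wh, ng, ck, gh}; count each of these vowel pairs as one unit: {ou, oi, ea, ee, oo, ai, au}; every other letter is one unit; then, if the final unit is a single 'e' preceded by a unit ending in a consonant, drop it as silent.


Word: "jacket" (6 letters)
Left-to-right scan:
  (1) 'j' (letter)
  (2) 'a' (letter)
  (3) 'ck' (digraph)
  (4) 'e' (letter)
  (5) 't' (letter)
Units from scan: 5
Sound units = 5 units


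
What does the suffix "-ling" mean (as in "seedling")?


Suffix: -ling
Example: seedling (seed + -ling)
Meaning = small / young


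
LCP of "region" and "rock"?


Word 1: "region"
Word 2: "rock"
Comparing from start:
  Pos 0: 'r' == 'r'
  Pos 1: 'e' != 'o' (stop)
LCP = "r" (length 1)


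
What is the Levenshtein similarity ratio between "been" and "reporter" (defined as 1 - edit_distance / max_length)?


Word 1: "been" (length 4)
Word 2: "reporter" (length 8)
One optimal edit sequence:
  1. substitute 'b' -> 'r'  (+1)
  2. keep 'e'
  3. insert 'p'  (+1)
  4. insert 'o'  (+1)
  5. insert 'r'  (+1)
  6. insert 't'  (+1)
  7. keep 'e'
  8. substitute 'n' -> 'r'  (+1)
Edit distance = 6
Max length = max(4, 8) = 8
Similarity = 1 - 6/8
= 0.2500


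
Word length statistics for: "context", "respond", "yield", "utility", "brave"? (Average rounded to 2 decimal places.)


Lengths: "context"=7, "respond"=7, "yield"=5, "utility"=7, "brave"=5
Sum = 31, Count = 5
Average = 31/5 = 6.20
= avg=6.20, min=5, max=7


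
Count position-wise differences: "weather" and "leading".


Comparing character by character (same length = 7):
  Pos 0: 'w' vs 'l' !=
  Pos 1: 'e' vs 'e' =
  Pos 2: 'a' vs 'a' =
  Pos 3: 't' vs 'd' !=
  Pos 4: 'h' vs 'i' !=
  Pos 5: 'e' vs 'n' !=
  Pos 6: 'r' vs 'g' !=
Hamming distance = 5


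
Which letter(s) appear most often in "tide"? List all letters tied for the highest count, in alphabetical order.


Word: "tide"
Letter counts:
  'd': 1
  'e': 1
  'i': 1
  't': 1
Maximum count = 1
Most frequent = 'd', 'e', 'i', 't' (1 time each)


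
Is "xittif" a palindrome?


Word: "xittif"
Reversed: "fittix"
Forward == Backward? xittif != fittix
Palindrome = No


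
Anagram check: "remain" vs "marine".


Word 1: "remain" → sorted: aeimnr
Word 2: "marine" → sorted: aeimnr
Same letters? aeimnr == aeimnr
Anagram = Yes


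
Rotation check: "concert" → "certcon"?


Word: "concert", Candidate: "certcon"
Method: check if candidate is substring of word+word
"concertconcert" contains "certcon"? Yes
Is rotation = Yes


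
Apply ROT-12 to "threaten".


Word: "threaten"
Shift: 12
Each letter → (letter + shift) mod 26:
  't' (19) + 12 = 5 → 'f'
  'h' (7) + 12 = 19 → 't'
  'r' (17) + 12 = 3 → 'd'
  'e' (4) + 12 = 16 → 'q'
  'a' (0) + 12 = 12 → 'm'
  't' (19) + 12 = 5 → 'f'
  'e' (4) + 12 = 16 → 'q'
  'n' (13) + 12 = 25 → 'z'
Result = "ftdqmfqz"


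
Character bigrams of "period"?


Word: "period" (length 6)
Number of bigrams = 6 - 2 + 1 = 5
  Position 0: "pe"
  Position 1: "er"
  Position 2: "ri"
  Position 3: "io"
  Position 4: "od"
Bigrams = "pe", "er", "ri", "io", "od"


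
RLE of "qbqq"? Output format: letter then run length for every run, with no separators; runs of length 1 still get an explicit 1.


String: "qbqq"
Scanning for consecutive runs:
  'q' x 1
  'b' x 1
  'q' x 2
RLE = "q1b1q2"


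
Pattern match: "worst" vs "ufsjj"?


Pattern of "worst": [0, 1, 2, 3, 4]
Pattern of "ufsjj": [0, 1, 2, 3, 3]
Patterns do not match
Same pattern = No


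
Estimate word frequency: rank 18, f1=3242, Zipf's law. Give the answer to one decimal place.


Zipf's law: f(r) = f(1) / r
f(1) = 3242
f(18) = 3242 / 18
= 180.1 occurrences


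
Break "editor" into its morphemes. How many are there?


Word: "editor"
Morphemes: edit | -or
Each morpheme carries meaning
= 2 morphemes


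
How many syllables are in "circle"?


Word: "circle"
Syllable breakdown: cir-cle
Counting: 2 parts
= 2 syllables


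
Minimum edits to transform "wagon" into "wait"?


Word 1: "wagon" (length 5)
Word 2: "wait" (length 4)
One optimal edit sequence (insert/delete/substitute each cost 1):
  1. keep 'w'
  2. keep 'a'
  3. delete 'g'  (+1)
  4. substitute 'o' -> 'i'  (+1)
  5. substitute 'n' -> 't'  (+1)
Total edit operations: 3
Edit distance = 3


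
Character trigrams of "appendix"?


Word: "appendix" (length 8)
Number of trigrams = 8 - 3 + 1 = 6
  Position 0: "app"
  Position 1: "ppe"
  Position 2: "pen"
  Position 3: "end"
  Position 4: "ndi"
  Position 5: "dix"
Trigrams = "app", "ppe", "pen", "end", "ndi", "dix"


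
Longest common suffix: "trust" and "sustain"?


Word 1: "trust"
Word 2: "sustain"
Comparing from end:
  Pos -1: 't' != 'n' (stop)
LCS = "" (length 0)


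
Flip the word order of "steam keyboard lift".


Original: "steam keyboard lift"
Words (1..n): steam | keyboard | lift
Reversed (n..1): lift | keyboard | steam
Result = "lift keyboard steam"


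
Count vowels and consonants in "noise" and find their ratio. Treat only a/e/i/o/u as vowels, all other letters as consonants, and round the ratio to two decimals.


Word: "noise"
Vowels (a,e,i,o,u): 3
Consonants: 2
Ratio = 3/2
= 1.50


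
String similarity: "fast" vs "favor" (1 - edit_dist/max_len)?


Word 1: "fast" (length 4)
Word 2: "favor" (length 5)
One optimal edit sequence:
  1. keep 'f'
  2. keep 'a'
  3. insert 'v'  (+1)
  4. substitute 's' -> 'o'  (+1)
  5. substitute 't' -> 'r'  (+1)
Edit distance = 3
Max length = max(4, 5) = 5
Similarity = 1 - 3/5
= 0.4000


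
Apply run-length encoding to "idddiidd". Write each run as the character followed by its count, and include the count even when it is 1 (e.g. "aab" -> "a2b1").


String: "idddiidd"
Scanning for consecutive runs:
  'i' x 1
  'd' x 3
  'i' x 2
  'd' x 2
RLE = "i1d3i2d2"


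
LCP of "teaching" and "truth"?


Word 1: "teaching"
Word 2: "truth"
Comparing from start:
  Pos 0: 't' == 't'
  Pos 1: 'e' != 'r' (stop)
LCP = "t" (length 1)


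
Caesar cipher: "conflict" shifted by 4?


Word: "conflict"
Shift: 4
Each letter → (letter + shift) mod 26:
  'c' (2) + 4 = 6 → 'g'
  'o' (14) + 4 = 18 → 's'
  'n' (13) + 4 = 17 → 'r'
  'f' (5) + 4 = 9 → 'j'
  'l' (11) + 4 = 15 → 'p'
  'i' (8) + 4 = 12 → 'm'
  'c' (2) + 4 = 6 → 'g'
  't' (19) + 4 = 23 → 'x'
Result = "gsrjpmgx"


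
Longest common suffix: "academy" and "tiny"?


Word 1: "academy"
Word 2: "tiny"
Comparing from end:
  Pos -1: 'y' == 'y'
  Pos -2: 'm' != 'n' (stop)
LCS = "y" (length 1)


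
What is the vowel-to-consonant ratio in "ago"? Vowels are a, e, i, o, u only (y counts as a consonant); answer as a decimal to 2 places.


Word: "ago"
Vowels (a,e,i,o,u): 2
Consonants: 1
Ratio = 2/1
= 2.00


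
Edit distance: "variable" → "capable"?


Word 1: "variable" (length 8)
Word 2: "capable" (length 7)
One optimal edit sequence (insert/delete/substitute each cost 1):
  1. substitute 'v' -> 'c'  (+1)
  2. keep 'a'
  3. delete 'r'  (+1)
  4. substitute 'i' -> 'p'  (+1)
  5. keep 'a'
  6. keep 'b'
  7. keep 'l'
  8. keep 'e'
Total edit operations: 3
Edit distance = 3


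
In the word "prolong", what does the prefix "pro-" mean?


Prefix: pro-
Example: prolong = pro- + long
Meaning = forward / in favor of


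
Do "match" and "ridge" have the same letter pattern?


Pattern of "match": [0, 1, 2, 3, 4]
Pattern of "ridge": [0, 1, 2, 3, 4]
Patterns match
Same pattern = Yes


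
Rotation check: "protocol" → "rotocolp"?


Word: "protocol", Candidate: "rotocolp"
Method: check if candidate is substring of word+word
"protocolprotocol" contains "rotocolp"? Yes
Is rotation = Yes


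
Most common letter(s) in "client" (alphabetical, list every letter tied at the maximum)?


Word: "client"
Letter counts:
  'c': 1
  'e': 1
  'i': 1
  'l': 1
  'n': 1
  't': 1
Maximum count = 1
Most frequent = 'c', 'e', 'i', 'l', 'n', 't' (1 time each)


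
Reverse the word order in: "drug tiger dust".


Original: "drug tiger dust"
Words (1..n): drug | tiger | dust
Reversed (n..1): dust | tiger | drug
Result = "dust tiger drug"


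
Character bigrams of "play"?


Word: "play" (length 4)
Number of bigrams = 4 - 2 + 1 = 3
  Position 0: "pl"
  Position 1: "la"
  Position 2: "ay"
Bigrams = "pl", "la", "ay"


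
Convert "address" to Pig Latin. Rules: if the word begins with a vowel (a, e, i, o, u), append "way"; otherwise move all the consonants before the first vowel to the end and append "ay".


Word: "address"
Starts with vowel → add 'way'
Pig Latin = "addressway"


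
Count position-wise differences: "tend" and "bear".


Comparing character by character (same length = 4):
  Pos 0: 't' vs 'b' !=
  Pos 1: 'e' vs 'e' =
  Pos 2: 'n' vs 'a' !=
  Pos 3: 'd' vs 'r' !=
Hamming distance = 3


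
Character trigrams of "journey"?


Word: "journey" (length 7)
Number of trigrams = 7 - 3 + 1 = 5
  Position 0: "jou"
  Position 1: "our"
  Position 2: "urn"
  Position 3: "rne"
  Position 4: "ney"
Trigrams = "jou", "our", "urn", "rne", "ney"


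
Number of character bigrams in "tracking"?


Word: "tracking" (length 8)
Number of 2-grams = length - 2 + 1 = 8 - 2 + 1
= 7


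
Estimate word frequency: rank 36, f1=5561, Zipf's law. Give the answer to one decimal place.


Zipf's law: f(r) = f(1) / r
f(1) = 5561
f(36) = 5561 / 36
= 154.5 occurrences


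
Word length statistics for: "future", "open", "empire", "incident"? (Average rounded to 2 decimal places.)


Lengths: "future"=6, "open"=4, "empire"=6, "incident"=8
Sum = 24, Count = 4
Average = 24/4 = 6.00
= avg=6.00, min=4, max=8


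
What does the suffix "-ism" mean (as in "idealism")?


Suffix: -ism
Example: idealism (ideal + -ism)
Meaning = belief / practice


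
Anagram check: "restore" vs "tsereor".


Word 1: "restore" → sorted: eeorrst
Word 2: "tsereor" → sorted: eeorrst
Same letters? eeorrst == eeorrst
Anagram = Yes


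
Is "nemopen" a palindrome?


Word: "nemopen"
Reversed: "nepomen"
Forward == Backward? nemopen != nepomen
Palindrome = No


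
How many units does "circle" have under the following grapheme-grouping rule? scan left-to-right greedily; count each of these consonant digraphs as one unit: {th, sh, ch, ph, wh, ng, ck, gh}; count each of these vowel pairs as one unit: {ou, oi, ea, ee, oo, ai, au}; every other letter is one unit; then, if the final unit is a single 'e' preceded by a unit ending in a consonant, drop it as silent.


Word: "circle" (6 letters)
Left-to-right scan:
  (1) 'c' (letter)
  (2) 'i' (letter)
  (3) 'r' (letter)
  (4) 'c' (letter)
  (5) 'l' (letter)
  (6) 'e' (letter)
Units from scan: 6
Final unit is 'e' after a consonant -> drop as silent (-1)
Sound units = 5 units


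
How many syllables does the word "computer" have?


Word: "computer"
Syllable breakdown: com | pu | ter
Counting: 3 parts
= 3 syllables


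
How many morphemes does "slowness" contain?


Word: "slowness"
Morphemes: slow + -ness
Each morpheme carries meaning
= 2 morphemes


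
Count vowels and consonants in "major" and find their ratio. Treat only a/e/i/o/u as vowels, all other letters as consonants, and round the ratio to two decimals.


Word: "major"
Vowels (a,e,i,o,u): 2
Consonants: 3
Ratio = 2/3
= 0.67


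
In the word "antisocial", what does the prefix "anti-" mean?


Prefix: anti-
Example: antisocial (anti- + social)
Meaning = against


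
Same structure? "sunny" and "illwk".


Pattern of "sunny": [0, 1, 2, 2, 3]
Pattern of "illwk": [0, 1, 1, 2, 3]
Patterns do not match
Same pattern = No


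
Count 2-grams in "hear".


Word: "hear" (length 4)
Number of 2-grams = length - 2 + 1 = 4 - 2 + 1
= 3


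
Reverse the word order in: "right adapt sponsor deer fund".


Original: "right adapt sponsor deer fund"
Words (1..n): right | adapt | sponsor | deer | fund
Reversed (n..1): fund | deer | sponsor | adapt | right
Result = "fund deer sponsor adapt right"


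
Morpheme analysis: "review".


Word: "review"
Morphemes: re- | view
Each morpheme carries meaning
= 2 morphemes


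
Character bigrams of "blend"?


Word: "blend" (length 5)
Number of bigrams = 5 - 2 + 1 = 4
  Position 0: "bl"
  Position 1: "le"
  Position 2: "en"
  Position 3: "nd"
Bigrams = "bl", "le", "en", "nd"


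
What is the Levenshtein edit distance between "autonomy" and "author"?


Word 1: "autonomy" (length 8)
Word 2: "author" (length 6)
One optimal edit sequence (insert/delete/substitute each cost 1):
  1. keep 'a'
  2. keep 'u'
  3. keep 't'
  4. delete 'o'  (+1)
  5. substitute 'n' -> 'h'  (+1)
  6. keep 'o'
  7. delete 'm'  (+1)
  8. substitute 'y' -> 'r'  (+1)
Total edit operations: 4
Edit distance = 4


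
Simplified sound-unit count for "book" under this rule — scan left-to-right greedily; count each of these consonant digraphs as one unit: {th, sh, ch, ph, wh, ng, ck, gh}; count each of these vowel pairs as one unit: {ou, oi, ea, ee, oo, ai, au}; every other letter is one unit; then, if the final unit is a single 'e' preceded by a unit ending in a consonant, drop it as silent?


Word: "book" (4 letters)
Left-to-right scan:
  1. 'b' (letter)
  2. 'oo' (vowel-pair)
  3. 'k' (letter)
Units from scan: 3
Sound units = 3 units


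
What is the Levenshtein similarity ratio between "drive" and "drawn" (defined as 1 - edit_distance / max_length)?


Word 1: "drive" (length 5)
Word 2: "drawn" (length 5)
One optimal edit sequence:
  1. keep 'd'
  2. keep 'r'
  3. substitute 'i' -> 'a'  (+1)
  4. substitute 'v' -> 'w'  (+1)
  5. substitute 'e' -> 'n'  (+1)
Edit distance = 3
Max length = max(5, 5) = 5
Similarity = 1 - 3/5
= 0.4000


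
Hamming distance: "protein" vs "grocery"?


Comparing character by character (same length = 7):
  Pos 0: 'p' vs 'g' !=
  Pos 1: 'r' vs 'r' =
  Pos 2: 'o' vs 'o' =
  Pos 3: 't' vs 'c' !=
  Pos 4: 'e' vs 'e' =
  Pos 5: 'i' vs 'r' !=
  Pos 6: 'n' vs 'y' !=
Hamming distance = 4


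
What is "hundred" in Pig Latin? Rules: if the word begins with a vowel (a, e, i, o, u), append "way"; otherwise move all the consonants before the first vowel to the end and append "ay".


Word: "hundred"
Starts with consonant(s) → move to end, add 'ay'
Consonant cluster: "h"
Pig Latin = "undredhay"


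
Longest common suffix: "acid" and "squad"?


Word 1: "acid"
Word 2: "squad"
Comparing from end:
  Pos -1: 'd' == 'd'
  Pos -2: 'i' != 'a' (stop)
LCS = "d" (length 1)


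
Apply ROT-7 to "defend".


Word: "defend"
Shift: 7
Each letter → (letter + shift) mod 26:
  'd' (3) + 7 = 10 → 'k'
  'e' (4) + 7 = 11 → 'l'
  'f' (5) + 7 = 12 → 'm'
  'e' (4) + 7 = 11 → 'l'
  'n' (13) + 7 = 20 → 'u'
  'd' (3) + 7 = 10 → 'k'
Result = "klmluk"


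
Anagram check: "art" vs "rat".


Word 1: "art" → sorted: art
Word 2: "rat" → sorted: art
Same letters? art == art
Anagram = Yes


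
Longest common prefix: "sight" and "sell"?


Word 1: "sight"
Word 2: "sell"
Comparing from start:
  Pos 0: 's' == 's'
  Pos 1: 'i' != 'e' (stop)
LCP = "s" (length 1)


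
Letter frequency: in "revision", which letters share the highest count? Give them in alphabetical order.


Word: "revision"
Letter counts:
  'e': 1
  'i': 2
  'n': 1
  'o': 1
  'r': 1
  's': 1
  'v': 1
Maximum count = 2
Most frequent = 'i' (2 times each)


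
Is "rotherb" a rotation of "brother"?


Word: "brother", Candidate: "rotherb"
Method: check if candidate is substring of word+word
"brotherbrother" contains "rotherb"? Yes
Is rotation = Yes


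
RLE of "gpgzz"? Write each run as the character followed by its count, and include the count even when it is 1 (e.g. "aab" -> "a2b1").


String: "gpgzz"
Scanning for consecutive runs:
  'g' x 1
  'p' x 1
  'g' x 1
  'z' x 2
RLE = "g1p1g1z2"


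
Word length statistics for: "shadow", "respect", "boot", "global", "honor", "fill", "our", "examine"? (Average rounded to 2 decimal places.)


Lengths: "shadow"=6, "respect"=7, "boot"=4, "global"=6, "honor"=5, "fill"=4, "our"=3, "examine"=7
Sum = 42, Count = 8
Average = 42/8 = 5.25
= avg=5.25, min=3, max=7


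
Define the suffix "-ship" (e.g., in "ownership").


Suffix: -ship
Example: ownership (owner + -ship)
Meaning = state / position


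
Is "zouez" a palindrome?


Word: "zouez"
Reversed: "zeuoz"
Forward == Backward? zouez != zeuoz
Palindrome = No


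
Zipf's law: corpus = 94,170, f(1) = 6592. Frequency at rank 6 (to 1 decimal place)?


Zipf's law: f(r) = f(1) / r
f(1) = 6592
f(6) = 6592 / 6
= 1098.7 occurrences


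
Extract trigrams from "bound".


Word: "bound" (length 5)
Number of trigrams = 5 - 3 + 1 = 3
  Position 0: "bou"
  Position 1: "oun"
  Position 2: "und"
Trigrams = "bou", "oun", "und"


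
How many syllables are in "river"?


Word: "river"
Syllable breakdown: riv / er
Counting: 2 parts
= 2 syllables


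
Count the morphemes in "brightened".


Word: "brightened"
Morphemes: bright / -en / -ed
Each morpheme carries meaning
= 3 morphemes


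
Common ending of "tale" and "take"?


Word 1: "tale"
Word 2: "take"
Comparing from end:
  Pos -1: 'e' == 'e'
  Pos -2: 'l' != 'k' (stop)
LCS = "e" (length 1)


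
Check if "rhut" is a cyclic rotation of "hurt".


Word: "hurt", Candidate: "rhut"
Method: check if candidate is substring of word+word
"hurthurt" contains "rhut"? No
Is rotation = No


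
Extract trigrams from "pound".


Word: "pound" (length 5)
Number of trigrams = 5 - 3 + 1 = 3
  Position 0: "pou"
  Position 1: "oun"
  Position 2: "und"
Trigrams = "pou", "oun", "und"


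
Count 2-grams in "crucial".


Word: "crucial" (length 7)
Number of 2-grams = length - 2 + 1 = 7 - 2 + 1
= 6


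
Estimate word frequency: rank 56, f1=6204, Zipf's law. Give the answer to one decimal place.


Zipf's law: f(r) = f(1) / r
f(1) = 6204
f(56) = 6204 / 56
= 110.8 occurrences


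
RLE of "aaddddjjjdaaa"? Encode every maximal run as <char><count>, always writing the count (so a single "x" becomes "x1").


String: "aaddddjjjdaaa"
Scanning for consecutive runs:
  'a' x 2
  'd' x 4
  'j' x 3
  'd' x 1
  'a' x 3
RLE = "a2d4j3d1a3"


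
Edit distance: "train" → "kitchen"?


Word 1: "train" (length 5)
Word 2: "kitchen" (length 7)
One optimal edit sequence (insert/delete/substitute each cost 1):
  1. insert 'k'  (+1)
  2. insert 'i'  (+1)
  3. keep 't'
  4. substitute 'r' -> 'c'  (+1)
  5. substitute 'a' -> 'h'  (+1)
  6. substitute 'i' -> 'e'  (+1)
  7. keep 'n'
Total edit operations: 5
Edit distance = 5


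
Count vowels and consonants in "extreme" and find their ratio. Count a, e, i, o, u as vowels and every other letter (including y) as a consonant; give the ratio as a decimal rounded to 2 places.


Word: "extreme"
Vowels (a,e,i,o,u): 3
Consonants: 4
Ratio = 3/4
= 0.75


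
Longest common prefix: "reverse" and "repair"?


Word 1: "reverse"
Word 2: "repair"
Comparing from start:
  Pos 0: 'r' == 'r'
  Pos 1: 'e' == 'e'
  Pos 2: 'v' != 'p' (stop)
LCP = "re" (length 2)


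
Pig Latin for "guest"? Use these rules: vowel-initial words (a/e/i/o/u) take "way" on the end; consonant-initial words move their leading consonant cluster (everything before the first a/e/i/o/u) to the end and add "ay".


Word: "guest"
Starts with consonant(s) → move to end, add 'ay'
Consonant cluster: "g"
Pig Latin = "uestgay"


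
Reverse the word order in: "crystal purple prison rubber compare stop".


Original: "crystal purple prison rubber compare stop"
Words (1..n): crystal | purple | prison | rubber | compare | stop
Reversed (n..1): stop | compare | rubber | prison | purple | crystal
Result = "stop compare rubber prison purple crystal"


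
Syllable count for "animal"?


Word: "animal"
Syllable breakdown: an / i / mal
Counting: 3 parts
= 3 syllables


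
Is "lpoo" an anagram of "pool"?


Word 1: "pool" → sorted: loop
Word 2: "lpoo" → sorted: loop
Same letters? loop == loop
Anagram = Yes


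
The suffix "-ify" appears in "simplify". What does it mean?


Suffix: -ify
Example: simplify (simple + -ify, with a spelling change)
Meaning = to make


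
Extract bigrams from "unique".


Word: "unique" (length 6)
Number of bigrams = 6 - 2 + 1 = 5
  Position 0: "un"
  Position 1: "ni"
  Position 2: "iq"
  Position 3: "qu"
  Position 4: "ue"
Bigrams = "un", "ni", "iq", "qu", "ue"


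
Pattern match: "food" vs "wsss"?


Pattern of "food": [0, 1, 1, 2]
Pattern of "wsss": [0, 1, 1, 1]
Patterns do not match
Same pattern = No


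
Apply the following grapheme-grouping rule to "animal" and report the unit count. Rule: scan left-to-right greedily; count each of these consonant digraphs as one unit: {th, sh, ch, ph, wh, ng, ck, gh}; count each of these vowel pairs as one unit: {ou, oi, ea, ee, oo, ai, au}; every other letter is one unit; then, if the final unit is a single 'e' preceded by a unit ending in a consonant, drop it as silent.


Word: "animal" (6 letters)
Left-to-right scan:
  [1] 'a' (letter)
  [2] 'n' (letter)
  [3] 'i' (letter)
  [4] 'm' (letter)
  [5] 'a' (letter)
  [6] 'l' (letter)
Units from scan: 6
Sound units = 6 units


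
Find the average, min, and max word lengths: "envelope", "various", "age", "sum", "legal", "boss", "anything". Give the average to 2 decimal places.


Lengths: "envelope"=8, "various"=7, "age"=3, "sum"=3, "legal"=5, "boss"=4, "anything"=8
Sum = 38, Count = 7
Average = 38/7 = 5.43
= avg=5.43, min=3, max=8


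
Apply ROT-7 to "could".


Word: "could"
Shift: 7
Each letter → (letter + shift) mod 26:
  'c' (2) + 7 = 9 → 'j'
  'o' (14) + 7 = 21 → 'v'
  'u' (20) + 7 = 1 → 'b'
  'l' (11) + 7 = 18 → 's'
  'd' (3) + 7 = 10 → 'k'
Result = "jvbsk"


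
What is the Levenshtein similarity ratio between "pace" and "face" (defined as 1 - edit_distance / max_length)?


Word 1: "pace" (length 4)
Word 2: "face" (length 4)
One optimal edit sequence:
  1. substitute 'p' -> 'f'  (+1)
  2. keep 'a'
  3. keep 'c'
  4. keep 'e'
Edit distance = 1
Max length = max(4, 4) = 4
Similarity = 1 - 1/4
= 0.7500


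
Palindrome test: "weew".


Word: "weew"
Reversed: "weew"
Forward == Backward? weew == weew
Palindrome = Yes


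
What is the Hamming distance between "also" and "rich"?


Comparing character by character (same length = 4):
  Pos 0: 'a' vs 'r' !=
  Pos 1: 'l' vs 'i' !=
  Pos 2: 's' vs 'c' !=
  Pos 3: 'o' vs 'h' !=
Hamming distance = 4


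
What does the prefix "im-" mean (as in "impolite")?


Prefix: im-
Example: impolite = im- + polite
Meaning = not / into


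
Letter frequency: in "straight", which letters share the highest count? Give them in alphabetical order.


Word: "straight"
Letter counts:
  'a': 1
  'g': 1
  'h': 1
  'i': 1
  'r': 1
  's': 1
  't': 2
Maximum count = 2
Most frequent = 't' (2 times each)


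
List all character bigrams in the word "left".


Word: "left" (length 4)
Number of bigrams = 4 - 2 + 1 = 3
  Position 0: "le"
  Position 1: "ef"
  Position 2: "ft"
Bigrams = "le", "ef", "ft"


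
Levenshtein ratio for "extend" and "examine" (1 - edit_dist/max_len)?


Word 1: "extend" (length 6)
Word 2: "examine" (length 7)
One optimal edit sequence:
  1. keep 'e'
  2. keep 'x'
  3. insert 'a'  (+1)
  4. substitute 't' -> 'm'  (+1)
  5. substitute 'e' -> 'i'  (+1)
  6. keep 'n'
  7. substitute 'd' -> 'e'  (+1)
Edit distance = 4
Max length = max(6, 7) = 7
Similarity = 1 - 4/7
= 0.4286


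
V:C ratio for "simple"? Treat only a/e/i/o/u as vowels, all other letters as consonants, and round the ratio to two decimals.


Word: "simple"
Vowels (a,e,i,o,u): 2
Consonants: 4
Ratio = 2/4
= 0.50


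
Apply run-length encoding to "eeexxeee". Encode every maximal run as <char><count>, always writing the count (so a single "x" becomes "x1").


String: "eeexxeee"
Scanning for consecutive runs:
  'e' x 3
  'x' x 2
  'e' x 3
RLE = "e3x2e3"


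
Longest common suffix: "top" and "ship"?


Word 1: "top"
Word 2: "ship"
Comparing from end:
  Pos -1: 'p' == 'p'
  Pos -2: 'o' != 'i' (stop)
LCS = "p" (length 1)


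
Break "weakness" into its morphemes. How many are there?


Word: "weakness"
Morphemes: weak | -ness
Each morpheme carries meaning
= 2 morphemes


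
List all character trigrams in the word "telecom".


Word: "telecom" (length 7)
Number of trigrams = 7 - 3 + 1 = 5
  Position 0: "tel"
  Position 1: "ele"
  Position 2: "lec"
  Position 3: "eco"
  Position 4: "com"
Trigrams = "tel", "ele", "lec", "eco", "com"


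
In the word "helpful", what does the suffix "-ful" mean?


Suffix: -ful
As in: helpful -> help + -ful
Meaning = full of


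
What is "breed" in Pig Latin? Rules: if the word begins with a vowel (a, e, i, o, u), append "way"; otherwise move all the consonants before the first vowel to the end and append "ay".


Word: "breed"
Starts with consonant(s) → move to end, add 'ay'
Consonant cluster: "br"
Pig Latin = "eedbray"


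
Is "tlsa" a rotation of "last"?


Word: "last", Candidate: "tlsa"
Method: check if candidate is substring of word+word
"lastlast" contains "tlsa"? No
Is rotation = No


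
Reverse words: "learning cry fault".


Original: "learning cry fault"
Words (1..n): learning | cry | fault
Reversed (n..1): fault | cry | learning
Result = "fault cry learning"


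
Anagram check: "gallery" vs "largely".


Word 1: "gallery" → sorted: aegllry
Word 2: "largely" → sorted: aegllry
Same letters? aegllry == aegllry
Anagram = Yes


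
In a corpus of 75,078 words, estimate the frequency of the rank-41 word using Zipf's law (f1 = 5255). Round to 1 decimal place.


Zipf's law: f(r) = f(1) / r
f(1) = 5255
f(41) = 5255 / 41
= 128.2 occurrences


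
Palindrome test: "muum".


Word: "muum"
Reversed: "muum"
Forward == Backward? muum == muum
Palindrome = Yes


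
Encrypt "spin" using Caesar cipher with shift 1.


Word: "spin"
Shift: 1
Each letter → (letter + shift) mod 26:
  's' (18) + 1 = 19 → 't'
  'p' (15) + 1 = 16 → 'q'
  'i' (8) + 1 = 9 → 'j'
  'n' (13) + 1 = 14 → 'o'
Result = "tqjo"


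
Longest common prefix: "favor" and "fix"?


Word 1: "favor"
Word 2: "fix"
Comparing from start:
  Pos 0: 'f' == 'f'
  Pos 1: 'a' != 'i' (stop)
LCP = "f" (length 1)


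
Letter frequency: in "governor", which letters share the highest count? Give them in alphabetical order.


Word: "governor"
Letter counts:
  'e': 1
  'g': 1
  'n': 1
  'o': 2
  'r': 2
  'v': 1
Maximum count = 2
Most frequent = 'o', 'r' (2 times each)


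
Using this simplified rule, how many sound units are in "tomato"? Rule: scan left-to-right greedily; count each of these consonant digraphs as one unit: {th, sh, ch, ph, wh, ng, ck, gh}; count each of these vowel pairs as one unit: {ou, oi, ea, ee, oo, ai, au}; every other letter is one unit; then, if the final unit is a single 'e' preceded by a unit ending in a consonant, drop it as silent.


Word: "tomato" (6 letters)
Left-to-right scan:
  (1) 't' (letter)
  (2) 'o' (letter)
  (3) 'm' (letter)
  (4) 'a' (letter)
  (5) 't' (letter)
  (6) 'o' (letter)
Units from scan: 6
Sound units = 6 units


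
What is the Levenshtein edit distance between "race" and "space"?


Word 1: "race" (length 4)
Word 2: "space" (length 5)
One optimal edit sequence (insert/delete/substitute each cost 1):
  1. insert 's'  (+1)
  2. substitute 'r' -> 'p'  (+1)
  3. keep 'a'
  4. keep 'c'
  5. keep 'e'
Total edit operations: 2
Edit distance = 2


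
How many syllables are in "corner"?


Word: "corner"
Syllable breakdown: cor-ner
Counting: 2 parts
= 2 syllables


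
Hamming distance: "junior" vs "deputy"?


Comparing character by character (same length = 6):
  Pos 0: 'j' vs 'd' !=
  Pos 1: 'u' vs 'e' !=
  Pos 2: 'n' vs 'p' !=
  Pos 3: 'i' vs 'u' !=
  Pos 4: 'o' vs 't' !=
  Pos 5: 'r' vs 'y' !=
Hamming distance = 6


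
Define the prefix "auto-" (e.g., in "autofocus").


Prefix: auto-
As in: autofocus -> auto- + focus
Meaning = self


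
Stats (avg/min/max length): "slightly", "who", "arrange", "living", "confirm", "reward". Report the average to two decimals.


Lengths: "slightly"=8, "who"=3, "arrange"=7, "living"=6, "confirm"=7, "reward"=6
Sum = 37, Count = 6
Average = 37/6 = 6.17
= avg=6.17, min=3, max=8


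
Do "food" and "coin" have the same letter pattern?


Pattern of "food": [0, 1, 1, 2]
Pattern of "coin": [0, 1, 2, 3]
Patterns do not match
Same pattern = No


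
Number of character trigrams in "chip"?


Word: "chip" (length 4)
Number of 3-grams = length - 3 + 1 = 4 - 3 + 1
= 2


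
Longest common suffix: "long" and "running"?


Word 1: "long"
Word 2: "running"
Comparing from end:
  Pos -1: 'g' == 'g'
  Pos -2: 'n' == 'n'
  Pos -3: 'o' != 'i' (stop)
LCS = "ng" (length 2)


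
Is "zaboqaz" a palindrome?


Word: "zaboqaz"
Reversed: "zaqobaz"
Forward == Backward? zaboqaz != zaqobaz
Palindrome = No


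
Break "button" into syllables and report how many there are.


Word: "button"
Syllable breakdown: but · ton
Counting: 2 parts
= 2 syllables


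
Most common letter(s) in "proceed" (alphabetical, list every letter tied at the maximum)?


Word: "proceed"
Letter counts:
  'c': 1
  'd': 1
  'e': 2
  'o': 1
  'p': 1
  'r': 1
Maximum count = 2
Most frequent = 'e' (2 times each)


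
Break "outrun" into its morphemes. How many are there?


Word: "outrun"
Morphemes: out- | run
Each morpheme carries meaning
= 2 morphemes


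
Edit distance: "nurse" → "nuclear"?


Word 1: "nurse" (length 5)
Word 2: "nuclear" (length 7)
One optimal edit sequence (insert/delete/substitute each cost 1):
  1. keep 'n'
  2. keep 'u'
  3. substitute 'r' -> 'c'  (+1)
  4. substitute 's' -> 'l'  (+1)
  5. keep 'e'
  6. insert 'a'  (+1)
  7. insert 'r'  (+1)
Total edit operations: 4
Edit distance = 4


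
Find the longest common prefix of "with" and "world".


Word 1: "with"
Word 2: "world"
Comparing from start:
  Pos 0: 'w' == 'w'
  Pos 1: 'i' != 'o' (stop)
LCP = "w" (length 1)


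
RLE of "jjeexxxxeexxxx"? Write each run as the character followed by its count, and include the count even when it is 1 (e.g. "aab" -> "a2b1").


String: "jjeexxxxeexxxx"
Scanning for consecutive runs:
  'j' x 2
  'e' x 2
  'x' x 4
  'e' x 2
  'x' x 4
RLE = "j2e2x4e2x4"


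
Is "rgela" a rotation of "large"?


Word: "large", Candidate: "rgela"
Method: check if candidate is substring of word+word
"largelarge" contains "rgela"? Yes
Is rotation = Yes


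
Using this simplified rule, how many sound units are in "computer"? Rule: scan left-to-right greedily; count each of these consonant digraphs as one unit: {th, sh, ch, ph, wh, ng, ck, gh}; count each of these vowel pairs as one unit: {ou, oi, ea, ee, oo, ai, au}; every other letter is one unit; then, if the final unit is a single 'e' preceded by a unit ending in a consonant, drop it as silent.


Word: "computer" (8 letters)
Left-to-right scan:
  [1] 'c' (letter)
  [2] 'o' (letter)
  [3] 'm' (letter)
  [4] 'p' (letter)
  [5] 'u' (letter)
  [6] 't' (letter)
  [7] 'e' (letter)
  [8] 'r' (letter)
Units from scan: 8
Sound units = 8 units


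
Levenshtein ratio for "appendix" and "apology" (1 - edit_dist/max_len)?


Word 1: "appendix" (length 8)
Word 2: "apology" (length 7)
One optimal edit sequence:
  1. keep 'a'
  2. delete 'p'  (+1)
  3. keep 'p'
  4. substitute 'e' -> 'o'  (+1)
  5. substitute 'n' -> 'l'  (+1)
  6. substitute 'd' -> 'o'  (+1)
  7. substitute 'i' -> 'g'  (+1)
  8. substitute 'x' -> 'y'  (+1)
Edit distance = 6
Max length = max(8, 7) = 8
Similarity = 1 - 6/8
= 0.2500


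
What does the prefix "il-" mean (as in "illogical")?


Prefix: il-
As in: illogical -> il- + logical
Meaning = not


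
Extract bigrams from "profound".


Word: "profound" (length 8)
Number of bigrams = 8 - 2 + 1 = 7
  Position 0: "pr"
  Position 1: "ro"
  Position 2: "of"
  Position 3: "fo"
  Position 4: "ou"
  Position 5: "un"
  Position 6: "nd"
Bigrams = "pr", "ro", "of", "fo", "ou", "un", "nd"


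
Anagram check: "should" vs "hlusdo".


Word 1: "should" → sorted: dhlosu
Word 2: "hlusdo" → sorted: dhlosu
Same letters? dhlosu == dhlosu
Anagram = Yes


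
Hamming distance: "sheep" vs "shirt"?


Comparing character by character (same length = 5):
  Pos 0: 's' vs 's' =
  Pos 1: 'h' vs 'h' =
  Pos 2: 'e' vs 'i' !=
  Pos 3: 'e' vs 'r' !=
  Pos 4: 'p' vs 't' !=
Hamming distance = 3


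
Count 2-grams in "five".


Word: "five" (length 4)
Number of 2-grams = length - 2 + 1 = 4 - 2 + 1
= 3


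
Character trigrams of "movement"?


Word: "movement" (length 8)
Number of trigrams = 8 - 3 + 1 = 6
  Position 0: "mov"
  Position 1: "ove"
  Position 2: "vem"
  Position 3: "eme"
  Position 4: "men"
  Position 5: "ent"
Trigrams = "mov", "ove", "vem", "eme", "men", "ent"


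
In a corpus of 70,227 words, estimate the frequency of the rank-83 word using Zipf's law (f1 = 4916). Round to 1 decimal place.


Zipf's law: f(r) = f(1) / r
f(1) = 4916
f(83) = 4916 / 83
= 59.2 occurrences


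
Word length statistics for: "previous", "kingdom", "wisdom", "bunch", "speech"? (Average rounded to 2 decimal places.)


Lengths: "previous"=8, "kingdom"=7, "wisdom"=6, "bunch"=5, "speech"=6
Sum = 32, Count = 5
Average = 32/5 = 6.40
= avg=6.40, min=5, max=8


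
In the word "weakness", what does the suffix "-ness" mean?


Suffix: -ness
As in: weakness -> weak + -ness
Meaning = state of being


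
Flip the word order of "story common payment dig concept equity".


Original: "story common payment dig concept equity"
Words (1..n): story | common | payment | dig | concept | equity
Reversed (n..1): equity | concept | dig | payment | common | story
Result = "equity concept dig payment common story"


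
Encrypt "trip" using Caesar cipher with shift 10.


Word: "trip"
Shift: 10
Each letter → (letter + shift) mod 26:
  't' (19) + 10 = 3 → 'd'
  'r' (17) + 10 = 1 → 'b'
  'i' (8) + 10 = 18 → 's'
  'p' (15) + 10 = 25 → 'z'
Result = "dbsz"


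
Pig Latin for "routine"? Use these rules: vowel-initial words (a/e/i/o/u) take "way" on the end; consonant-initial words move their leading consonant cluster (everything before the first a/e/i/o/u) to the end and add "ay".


Word: "routine"
Starts with consonant(s) → move to end, add 'ay'
Consonant cluster: "r"
Pig Latin = "outineray"


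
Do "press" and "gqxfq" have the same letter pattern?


Pattern of "press": [0, 1, 2, 3, 3]
Pattern of "gqxfq": [0, 1, 2, 3, 1]
Patterns do not match
Same pattern = No


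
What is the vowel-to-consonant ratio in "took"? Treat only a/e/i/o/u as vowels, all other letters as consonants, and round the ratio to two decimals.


Word: "took"
Vowels (a,e,i,o,u): 2
Consonants: 2
Ratio = 2/2
= 1.00


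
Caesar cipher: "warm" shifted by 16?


Word: "warm"
Shift: 16
Each letter → (letter + shift) mod 26:
  'w' (22) + 16 = 12 → 'm'
  'a' (0) + 16 = 16 → 'q'
  'r' (17) + 16 = 7 → 'h'
  'm' (12) + 16 = 2 → 'c'
Result = "mqhc"


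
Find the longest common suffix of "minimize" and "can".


Word 1: "minimize"
Word 2: "can"
Comparing from end:
  Pos -1: 'e' != 'n' (stop)
LCS = "" (length 0)


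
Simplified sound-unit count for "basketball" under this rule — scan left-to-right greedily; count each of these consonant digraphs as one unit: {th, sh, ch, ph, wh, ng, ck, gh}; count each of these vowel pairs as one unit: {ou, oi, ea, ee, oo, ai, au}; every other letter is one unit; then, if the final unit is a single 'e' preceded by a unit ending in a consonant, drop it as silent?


Word: "basketball" (10 letters)
Left-to-right scan:
  1. 'b' (letter)
  2. 'a' (letter)
  3. 's' (letter)
  4. 'k' (letter)
  5. 'e' (letter)
  6. 't' (letter)
  7. 'b' (letter)
  8. 'a' (letter)
  9. 'l' (letter)
  10. 'l' (letter)
Units from scan: 10
Sound units = 10 units


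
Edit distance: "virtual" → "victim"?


Word 1: "virtual" (length 7)
Word 2: "victim" (length 6)
One optimal edit sequence (insert/delete/substitute each cost 1):
  1. keep 'v'
  2. keep 'i'
  3. substitute 'r' -> 'c'  (+1)
  4. keep 't'
  5. delete 'u'  (+1)
  6. substitute 'a' -> 'i'  (+1)
  7. substitute 'l' -> 'm'  (+1)
Total edit operations: 4
Edit distance = 4


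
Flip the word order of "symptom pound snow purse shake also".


Original: "symptom pound snow purse shake also"
Words (1..n): symptom | pound | snow | purse | shake | also
Reversed (n..1): also | shake | purse | snow | pound | symptom
Result = "also shake purse snow pound symptom"


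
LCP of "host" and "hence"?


Word 1: "host"
Word 2: "hence"
Comparing from start:
  Pos 0: 'h' == 'h'
  Pos 1: 'o' != 'e' (stop)
LCP = "h" (length 1)


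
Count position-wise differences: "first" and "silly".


Comparing character by character (same length = 5):
  Pos 0: 'f' vs 's' !=
  Pos 1: 'i' vs 'i' =
  Pos 2: 'r' vs 'l' !=
  Pos 3: 's' vs 'l' !=
  Pos 4: 't' vs 'y' !=
Hamming distance = 4


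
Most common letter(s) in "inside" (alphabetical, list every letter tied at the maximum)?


Word: "inside"
Letter counts:
  'd': 1
  'e': 1
  'i': 2
  'n': 1
  's': 1
Maximum count = 2
Most frequent = 'i' (2 times each)


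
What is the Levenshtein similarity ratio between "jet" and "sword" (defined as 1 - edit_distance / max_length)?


Word 1: "jet" (length 3)
Word 2: "sword" (length 5)
One optimal edit sequence:
  1. insert 's'  (+1)
  2. insert 'w'  (+1)
  3. substitute 'j' -> 'o'  (+1)
  4. substitute 'e' -> 'r'  (+1)
  5. substitute 't' -> 'd'  (+1)
Edit distance = 5
Max length = max(3, 5) = 5
Similarity = 1 - 5/5
= 0.0000


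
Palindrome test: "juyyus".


Word: "juyyus"
Reversed: "suyyuj"
Forward == Backward? juyyus != suyyuj
Palindrome = No


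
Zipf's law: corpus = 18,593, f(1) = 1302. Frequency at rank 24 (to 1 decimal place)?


Zipf's law: f(r) = f(1) / r
f(1) = 1302
f(24) = 1302 / 24
= 54.3 occurrences


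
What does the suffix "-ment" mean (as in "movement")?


Suffix: -ment
Example: movement = move + -ment
Meaning = result of action


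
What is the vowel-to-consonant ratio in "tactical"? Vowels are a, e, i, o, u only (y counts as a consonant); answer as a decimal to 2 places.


Word: "tactical"
Vowels (a,e,i,o,u): 3
Consonants: 5
Ratio = 3/5
= 0.60


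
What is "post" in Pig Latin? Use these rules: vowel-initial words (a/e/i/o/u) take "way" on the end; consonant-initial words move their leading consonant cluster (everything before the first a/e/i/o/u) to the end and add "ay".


Word: "post"
Starts with consonant(s) → move to end, add 'ay'
Consonant cluster: "p"
Pig Latin = "ostpay"


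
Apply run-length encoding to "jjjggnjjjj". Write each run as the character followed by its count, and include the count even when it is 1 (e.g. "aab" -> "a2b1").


String: "jjjggnjjjj"
Scanning for consecutive runs:
  'j' x 3
  'g' x 2
  'n' x 1
  'j' x 4
RLE = "j3g2n1j4"
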